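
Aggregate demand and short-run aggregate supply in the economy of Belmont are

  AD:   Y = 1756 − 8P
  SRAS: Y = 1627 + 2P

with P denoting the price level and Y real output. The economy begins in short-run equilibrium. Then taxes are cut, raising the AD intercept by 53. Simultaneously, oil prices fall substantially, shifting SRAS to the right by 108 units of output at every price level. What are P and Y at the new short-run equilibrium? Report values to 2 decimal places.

P = 7.40, Y = 1749.80

After both shocks: AD is Y = 1809 − 8P and SRAS is Y = 1735 + 2P.
Setting them equal: 74 = 10P, so P = 7.40.
Substituting into AD, Y = 1749.80.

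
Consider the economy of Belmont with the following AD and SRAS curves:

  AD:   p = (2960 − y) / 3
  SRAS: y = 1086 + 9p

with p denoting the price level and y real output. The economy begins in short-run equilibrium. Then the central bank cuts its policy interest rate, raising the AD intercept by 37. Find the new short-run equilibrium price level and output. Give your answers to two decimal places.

This is a positive demand shock: AD shifts right.
New AD: y = 2997 − 3p.
Set AD = SRAS: 2997 − 3p = 1086 + 9p, so 1911 = 12p and p = 159.25.
Substituting into AD, y = 2519.25.

p = 159.25, y = 2519.25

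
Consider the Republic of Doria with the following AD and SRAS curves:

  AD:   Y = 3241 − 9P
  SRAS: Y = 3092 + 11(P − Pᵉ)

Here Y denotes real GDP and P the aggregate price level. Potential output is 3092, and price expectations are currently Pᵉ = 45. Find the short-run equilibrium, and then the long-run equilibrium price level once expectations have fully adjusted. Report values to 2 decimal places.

Short run: P = 32.20, Y = 2951.20. Long run: P = 16.56.

Short run: with Pᵉ = 45, SRAS is Y = 2597 + 11P. Setting AD = SRAS gives 644 = 20P, so P = 32.20 and Y = 3241 − 9P = 2951.20.
Output 2951.20 is below potential 3092, so over time expected prices fall and SRAS shifts right until Y returns to 3092.
Long run: Y = 3092 on the AD curve gives 3092 = 3241 − 9P, so P = 16.56.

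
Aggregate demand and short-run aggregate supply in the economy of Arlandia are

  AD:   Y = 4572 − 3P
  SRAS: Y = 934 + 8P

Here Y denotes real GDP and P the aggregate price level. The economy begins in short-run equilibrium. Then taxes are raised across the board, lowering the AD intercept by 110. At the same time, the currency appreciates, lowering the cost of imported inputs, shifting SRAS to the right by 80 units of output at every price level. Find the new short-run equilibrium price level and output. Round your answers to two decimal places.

P = 313.45, Y = 3521.64

After both shocks: AD is Y = 4462 − 3P and SRAS is Y = 1014 + 8P.
Setting them equal: 3448 = 11P, so P = 313.45.
Substituting into AD, Y = 3521.64.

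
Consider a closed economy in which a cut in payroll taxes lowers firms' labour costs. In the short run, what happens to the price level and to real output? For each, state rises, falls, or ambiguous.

This is a favourable supply shock: SRAS shifts right.
Moving along the downward-sloping AD curve, P falls and Y rises.

Price level: falls; output: rises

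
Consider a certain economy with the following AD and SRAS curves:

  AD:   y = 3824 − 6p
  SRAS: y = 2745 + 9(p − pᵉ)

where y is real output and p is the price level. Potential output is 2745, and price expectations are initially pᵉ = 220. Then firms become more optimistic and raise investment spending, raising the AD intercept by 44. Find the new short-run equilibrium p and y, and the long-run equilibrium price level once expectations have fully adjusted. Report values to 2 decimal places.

Short run: p = 206.87, y = 2626.80. Long run: p = 187.17.

AD shifts right: new AD is y = 3868 − 6p. With pᵉ = 220, SRAS is y = 765 + 9p.
Short run: 3868 − 6p = 765 + 9p gives 3103 = 15p, so p = 206.87 and y = 3868 − 6p = 2626.80.
y = 2626.80 is below potential 2745; expectations adjust and SRAS shifts right until y = 2745.
Long run: on the new AD curve, 2745 = 3868 − 6p gives p = 187.17.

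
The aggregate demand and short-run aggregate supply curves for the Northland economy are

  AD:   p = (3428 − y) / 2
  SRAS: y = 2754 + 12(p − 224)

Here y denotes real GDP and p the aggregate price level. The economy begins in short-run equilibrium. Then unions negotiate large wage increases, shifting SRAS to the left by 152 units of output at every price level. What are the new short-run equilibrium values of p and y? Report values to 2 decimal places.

This is a negative supply shock: SRAS shifts left.
New SRAS: y = 12p − 86.
Set AD = SRAS: 3428 − 2p = 12p − 86, so 3514 = 14p and p = 251.00.
Substituting into AD, y = 2926.00.

p = 251.00, y = 2926.00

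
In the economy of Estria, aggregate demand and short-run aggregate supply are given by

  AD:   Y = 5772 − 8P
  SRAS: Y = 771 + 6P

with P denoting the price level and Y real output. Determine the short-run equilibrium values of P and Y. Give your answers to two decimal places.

P = 357.21, Y = 2914.29

Set AD = SRAS: 5772 − 8P = 771 + 6P, so 5001 = 14P and P = 357.21.
Substituting into AD, Y = 5772 − 8P = 2914.29.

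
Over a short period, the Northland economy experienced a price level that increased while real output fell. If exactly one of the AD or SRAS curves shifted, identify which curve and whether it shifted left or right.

P rose and Y fell. An AD shift moves P and Y in the same direction; an SRAS shift moves them in opposite directions.
Here P and Y moved in opposite directions, so the SRAS curve shifted.
Since Y fell, SRAS shifted left.

SRAS shifted left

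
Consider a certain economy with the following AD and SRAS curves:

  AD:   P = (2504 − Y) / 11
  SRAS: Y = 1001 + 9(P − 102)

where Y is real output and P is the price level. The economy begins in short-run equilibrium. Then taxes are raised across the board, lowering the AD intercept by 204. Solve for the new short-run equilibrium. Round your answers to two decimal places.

P = 110.85, Y = 1080.65

This is a negative demand shock: AD shifts left.
New AD: Y = 2300 − 11P.
SRAS can be written Y = 83 + 9P.
Set AD = SRAS: 2300 − 11P = 83 + 9P, so 2217 = 20P and P = 110.85.
Substituting into AD, Y = 1080.65.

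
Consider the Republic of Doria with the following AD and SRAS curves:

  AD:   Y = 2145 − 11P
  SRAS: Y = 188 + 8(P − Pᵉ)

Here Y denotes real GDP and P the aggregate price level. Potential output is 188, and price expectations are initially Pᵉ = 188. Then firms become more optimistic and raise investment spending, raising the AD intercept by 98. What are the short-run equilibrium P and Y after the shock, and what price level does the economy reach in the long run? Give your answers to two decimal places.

AD shifts right: new AD is Y = 2243 − 11P. With Pᵉ = 188, SRAS is Y = 8P − 1316.
Short run: 2243 − 11P = 8P − 1316 gives 3559 = 19P, so P = 187.32 and Y = 2243 − 11P = 182.53.
Y = 182.53 is below potential 188; expectations adjust and SRAS shifts right until Y = 188.
Long run: on the new AD curve, 188 = 2243 − 11P gives P = 186.82.

Short run: P = 187.32, Y = 182.53. Long run: P = 186.82.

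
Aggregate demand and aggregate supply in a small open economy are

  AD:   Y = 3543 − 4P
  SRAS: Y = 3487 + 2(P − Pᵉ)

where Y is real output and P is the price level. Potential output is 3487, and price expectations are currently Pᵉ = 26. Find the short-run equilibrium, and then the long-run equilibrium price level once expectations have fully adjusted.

Short run: with Pᵉ = 26, SRAS is Y = 3435 + 2P. Setting AD = SRAS gives 108 = 6P, so P = 18 and Y = 3543 − 4·18 = 3471.
Output 3471 is below potential 3487, so over time expected prices fall and SRAS shifts right until Y returns to 3487.
Long run: Y = 3487 on the AD curve gives 3487 = 3543 − 4P, so P = 14.

Short run: P = 18, Y = 3471. Long run: P = 14.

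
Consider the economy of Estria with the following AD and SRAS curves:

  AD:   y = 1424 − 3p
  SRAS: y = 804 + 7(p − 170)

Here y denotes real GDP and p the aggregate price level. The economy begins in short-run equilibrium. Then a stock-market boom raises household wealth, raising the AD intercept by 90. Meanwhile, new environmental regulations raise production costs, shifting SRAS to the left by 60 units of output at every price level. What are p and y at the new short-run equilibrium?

p = 196, y = 926

After both shocks: AD is y = 1514 − 3p and SRAS is y = 7p − 446.
Setting them equal: 1960 = 10p, so p = 196.
y = 1514 − 3·196 = 926.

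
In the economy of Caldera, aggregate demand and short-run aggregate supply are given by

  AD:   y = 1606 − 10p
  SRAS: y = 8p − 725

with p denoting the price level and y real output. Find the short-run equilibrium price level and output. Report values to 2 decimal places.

p = 129.50, y = 311.00

Set AD = SRAS: 1606 − 10p = 8p − 725, so 2331 = 18p and p = 129.50.
Substituting into AD, y = 1606 − 10p = 311.00.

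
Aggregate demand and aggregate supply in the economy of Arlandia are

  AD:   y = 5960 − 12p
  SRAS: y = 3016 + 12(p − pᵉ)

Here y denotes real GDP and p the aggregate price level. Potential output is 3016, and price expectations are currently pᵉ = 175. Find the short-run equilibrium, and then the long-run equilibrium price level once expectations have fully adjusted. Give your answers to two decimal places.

Short run: p = 210.17, y = 3438.00. Long run: p = 245.33.

Short run: with pᵉ = 175, SRAS is y = 916 + 12p. Setting AD = SRAS gives 5044 = 24p, so p = 210.17 and y = 5960 − 12p = 3438.00.
Output 3438.00 is above potential 3016, so over time expected prices rise and SRAS shifts left until y returns to 3016.
Long run: y = 3016 on the AD curve gives 3016 = 5960 − 12p, so p = 245.33.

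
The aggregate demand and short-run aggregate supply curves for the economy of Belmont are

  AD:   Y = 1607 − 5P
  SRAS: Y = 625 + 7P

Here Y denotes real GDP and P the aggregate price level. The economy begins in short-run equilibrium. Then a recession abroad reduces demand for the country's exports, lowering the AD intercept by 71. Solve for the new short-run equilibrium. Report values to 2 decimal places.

This is a negative demand shock: AD shifts left.
New AD: Y = 1536 − 5P.
Set AD = SRAS: 1536 − 5P = 625 + 7P, so 911 = 12P and P = 75.92.
Substituting into AD, Y = 1156.42.

P = 75.92, Y = 1156.42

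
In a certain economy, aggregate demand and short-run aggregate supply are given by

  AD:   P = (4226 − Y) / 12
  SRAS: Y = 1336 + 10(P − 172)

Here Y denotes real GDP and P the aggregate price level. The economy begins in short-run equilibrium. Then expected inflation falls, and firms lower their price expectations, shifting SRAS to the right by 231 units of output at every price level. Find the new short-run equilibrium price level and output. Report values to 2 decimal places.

P = 199.05, Y = 1837.45

This is a positive supply shock: SRAS shifts right.
New SRAS: Y = 10P − 153.
Set AD = SRAS: 4226 − 12P = 10P − 153, so 4379 = 22P and P = 199.05.
Substituting into AD, Y = 1837.45.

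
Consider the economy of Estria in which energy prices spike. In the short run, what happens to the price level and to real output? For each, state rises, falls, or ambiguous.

This is an adverse supply shock: SRAS shifts left.
Moving along the downward-sloping AD curve, P rises and Y falls.

Price level: rises; output: falls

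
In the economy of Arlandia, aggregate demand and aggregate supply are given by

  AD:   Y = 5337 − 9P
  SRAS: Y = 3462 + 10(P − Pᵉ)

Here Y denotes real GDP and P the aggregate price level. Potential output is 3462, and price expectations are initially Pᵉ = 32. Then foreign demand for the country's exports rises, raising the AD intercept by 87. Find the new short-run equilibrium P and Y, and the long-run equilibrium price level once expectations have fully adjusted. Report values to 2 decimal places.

AD shifts right: new AD is Y = 5424 − 9P. With Pᵉ = 32, SRAS is Y = 3142 + 10P.
Short run: 5424 − 9P = 3142 + 10P gives 2282 = 19P, so P = 120.11 and Y = 5424 − 9P = 4343.05.
Y = 4343.05 is above potential 3462; expectations adjust and SRAS shifts left until Y = 3462.
Long run: on the new AD curve, 3462 = 5424 − 9P gives P = 218.00.

Short run: P = 120.11, Y = 4343.05. Long run: P = 218.00.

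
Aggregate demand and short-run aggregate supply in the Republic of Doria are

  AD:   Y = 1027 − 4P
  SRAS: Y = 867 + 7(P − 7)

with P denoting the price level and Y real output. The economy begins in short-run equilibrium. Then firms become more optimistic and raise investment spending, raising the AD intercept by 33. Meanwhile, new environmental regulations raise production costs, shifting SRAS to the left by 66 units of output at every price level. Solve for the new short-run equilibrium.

After both shocks: AD is Y = 1060 − 4P and SRAS is Y = 752 + 7P.
Setting them equal: 308 = 11P, so P = 28.
Y = 1060 − 4·28 = 948.

P = 28, Y = 948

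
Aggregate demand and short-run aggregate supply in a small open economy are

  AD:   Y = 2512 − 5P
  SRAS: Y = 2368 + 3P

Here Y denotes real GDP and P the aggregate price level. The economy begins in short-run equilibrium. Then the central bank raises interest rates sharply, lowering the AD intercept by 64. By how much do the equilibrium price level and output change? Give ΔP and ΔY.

ΔP = -8, ΔY = -24

This is a negative demand shock: AD shifts left.
New AD: Y = 2448 − 5P.
Set AD = SRAS: 2448 − 5P = 2368 + 3P, so 80 = 8P and P = 10.
Y = 2448 − 5·10 = 2398.
Initially P = 18, Y = 2422, so ΔP = -8 and ΔY = -24.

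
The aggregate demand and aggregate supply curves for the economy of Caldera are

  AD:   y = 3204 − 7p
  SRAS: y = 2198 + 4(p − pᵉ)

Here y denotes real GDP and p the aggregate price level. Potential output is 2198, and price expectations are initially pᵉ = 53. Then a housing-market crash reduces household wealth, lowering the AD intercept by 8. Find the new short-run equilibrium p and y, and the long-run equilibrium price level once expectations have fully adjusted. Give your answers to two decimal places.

Short run: p = 110.00, y = 2426.00. Long run: p = 142.57.

AD shifts left: new AD is y = 3196 − 7p. With pᵉ = 53, SRAS is y = 1986 + 4p.
Short run: 3196 − 7p = 1986 + 4p gives 1210 = 11p, so p = 110.00 and y = 3196 − 7p = 2426.00.
y = 2426.00 is above potential 2198; expectations adjust and SRAS shifts left until y = 2198.
Long run: on the new AD curve, 2198 = 3196 − 7p gives p = 142.57.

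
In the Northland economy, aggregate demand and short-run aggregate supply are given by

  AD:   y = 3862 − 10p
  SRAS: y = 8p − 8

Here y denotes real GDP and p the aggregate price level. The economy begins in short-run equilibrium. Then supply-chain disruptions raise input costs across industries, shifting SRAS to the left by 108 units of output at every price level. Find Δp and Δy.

Δp = +6, Δy = -60

This is a negative supply shock: SRAS shifts left.
New SRAS: y = 8p − 116.
Set AD = SRAS: 3862 − 10p = 8p − 116, so 3978 = 18p and p = 221.
y = 3862 − 10·221 = 1652.
Initially p = 215, y = 1712, so Δp = +6 and Δy = -60.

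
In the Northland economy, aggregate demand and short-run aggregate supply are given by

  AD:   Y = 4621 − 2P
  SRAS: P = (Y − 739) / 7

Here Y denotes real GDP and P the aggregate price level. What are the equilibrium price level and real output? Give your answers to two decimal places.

P = 431.33, Y = 3758.33

Rearrange SRAS to Y = 739 + 7P.
Set AD = SRAS: 4621 − 2P = 739 + 7P, so 3882 = 9P and P = 431.33.
Substituting into AD, Y = 4621 − 2P = 3758.33.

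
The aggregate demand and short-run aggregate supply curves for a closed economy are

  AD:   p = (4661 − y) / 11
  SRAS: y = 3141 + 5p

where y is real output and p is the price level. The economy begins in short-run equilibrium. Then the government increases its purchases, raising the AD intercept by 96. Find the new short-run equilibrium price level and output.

p = 101, y = 3646

This is a positive demand shock: AD shifts right.
New AD: y = 4757 − 11p.
Set AD = SRAS: 4757 − 11p = 3141 + 5p, so 1616 = 16p and p = 101.
y = 4757 − 11·101 = 3646.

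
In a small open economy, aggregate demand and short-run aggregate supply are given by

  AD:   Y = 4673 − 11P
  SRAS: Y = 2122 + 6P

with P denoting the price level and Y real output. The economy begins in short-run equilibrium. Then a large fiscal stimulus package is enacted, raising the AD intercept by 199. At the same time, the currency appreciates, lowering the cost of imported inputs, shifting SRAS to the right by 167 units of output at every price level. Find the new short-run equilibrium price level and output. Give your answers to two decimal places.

After both shocks: AD is Y = 4872 − 11P and SRAS is Y = 2289 + 6P.
Setting them equal: 2583 = 17P, so P = 151.94.
Substituting into AD, Y = 3200.65.

P = 151.94, Y = 3200.65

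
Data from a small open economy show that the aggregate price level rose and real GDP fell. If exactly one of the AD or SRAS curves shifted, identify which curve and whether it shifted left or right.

SRAS shifted left

P rose and Y fell. An AD shift moves P and Y in the same direction; an SRAS shift moves them in opposite directions.
Here P and Y moved in opposite directions, so the SRAS curve shifted.
Since Y fell, SRAS shifted left.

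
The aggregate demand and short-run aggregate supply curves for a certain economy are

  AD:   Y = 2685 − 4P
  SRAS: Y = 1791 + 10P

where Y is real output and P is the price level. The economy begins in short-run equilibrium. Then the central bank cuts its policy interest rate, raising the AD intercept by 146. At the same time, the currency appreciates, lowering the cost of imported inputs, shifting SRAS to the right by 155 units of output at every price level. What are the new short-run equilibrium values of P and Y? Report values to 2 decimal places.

P = 63.21, Y = 2578.14

After both shocks: AD is Y = 2831 − 4P and SRAS is Y = 1946 + 10P.
Setting them equal: 885 = 14P, so P = 63.21.
Substituting into AD, Y = 2578.14.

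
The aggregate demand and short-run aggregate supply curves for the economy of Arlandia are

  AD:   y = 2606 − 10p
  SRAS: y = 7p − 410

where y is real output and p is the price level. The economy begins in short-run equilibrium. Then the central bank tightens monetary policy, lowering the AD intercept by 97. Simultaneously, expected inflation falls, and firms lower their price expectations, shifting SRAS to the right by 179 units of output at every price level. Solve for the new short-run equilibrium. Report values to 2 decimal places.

After both shocks: AD is y = 2509 − 10p and SRAS is y = 7p − 231.
Setting them equal: 2740 = 17p, so p = 161.18.
Substituting into AD, y = 897.24.

p = 161.18, y = 897.24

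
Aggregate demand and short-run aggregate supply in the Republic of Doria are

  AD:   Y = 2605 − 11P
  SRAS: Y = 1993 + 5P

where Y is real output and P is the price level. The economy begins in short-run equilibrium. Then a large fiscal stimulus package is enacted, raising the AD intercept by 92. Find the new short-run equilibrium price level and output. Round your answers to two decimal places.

This is a positive demand shock: AD shifts right.
New AD: Y = 2697 − 11P.
Set AD = SRAS: 2697 − 11P = 1993 + 5P, so 704 = 16P and P = 44.00.
Substituting into AD, Y = 2213.00.

P = 44.00, Y = 2213.00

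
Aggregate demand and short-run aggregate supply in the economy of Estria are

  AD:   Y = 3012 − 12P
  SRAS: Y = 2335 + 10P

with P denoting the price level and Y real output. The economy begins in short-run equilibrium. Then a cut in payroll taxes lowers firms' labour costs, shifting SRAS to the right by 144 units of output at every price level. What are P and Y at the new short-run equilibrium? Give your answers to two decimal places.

P = 24.23, Y = 2721.27

This is a positive supply shock: SRAS shifts right.
New SRAS: Y = 2479 + 10P.
Set AD = SRAS: 3012 − 12P = 2479 + 10P, so 533 = 22P and P = 24.23.
Substituting into AD, Y = 2721.27.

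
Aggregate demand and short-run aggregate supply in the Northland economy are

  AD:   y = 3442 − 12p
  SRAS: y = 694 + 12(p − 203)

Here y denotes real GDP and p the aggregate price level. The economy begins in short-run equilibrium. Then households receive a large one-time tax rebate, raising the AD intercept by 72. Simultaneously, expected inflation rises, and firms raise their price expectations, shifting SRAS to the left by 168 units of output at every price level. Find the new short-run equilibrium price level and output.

p = 226, y = 802

After both shocks: AD is y = 3514 − 12p and SRAS is y = 12p − 1910.
Setting them equal: 5424 = 24p, so p = 226.
y = 3514 − 12·226 = 802.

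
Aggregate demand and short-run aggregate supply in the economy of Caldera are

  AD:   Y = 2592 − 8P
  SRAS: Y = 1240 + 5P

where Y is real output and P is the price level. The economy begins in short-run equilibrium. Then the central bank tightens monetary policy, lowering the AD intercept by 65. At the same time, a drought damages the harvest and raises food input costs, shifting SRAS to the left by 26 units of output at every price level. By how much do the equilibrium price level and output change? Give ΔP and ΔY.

After both shocks: AD is Y = 2527 − 8P and SRAS is Y = 1214 + 5P.
Setting them equal: 1313 = 13P, so P = 101.
Y = 2527 − 8·101 = 1719.
Initially P = 104, Y = 1760, so ΔP = -3 and ΔY = -41.

ΔP = -3, ΔY = -41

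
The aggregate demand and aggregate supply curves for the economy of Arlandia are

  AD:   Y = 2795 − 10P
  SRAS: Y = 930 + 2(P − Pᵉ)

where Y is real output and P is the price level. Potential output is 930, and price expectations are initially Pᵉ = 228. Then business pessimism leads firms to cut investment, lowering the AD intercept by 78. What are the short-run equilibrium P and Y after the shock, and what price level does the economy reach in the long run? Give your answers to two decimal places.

Short run: P = 186.92, Y = 847.83. Long run: P = 178.70.

AD shifts left: new AD is Y = 2717 − 10P. With Pᵉ = 228, SRAS is Y = 474 + 2P.
Short run: 2717 − 10P = 474 + 2P gives 2243 = 12P, so P = 186.92 and Y = 2717 − 10P = 847.83.
Y = 847.83 is below potential 930; expectations adjust and SRAS shifts right until Y = 930.
Long run: on the new AD curve, 930 = 2717 − 10P gives P = 178.70.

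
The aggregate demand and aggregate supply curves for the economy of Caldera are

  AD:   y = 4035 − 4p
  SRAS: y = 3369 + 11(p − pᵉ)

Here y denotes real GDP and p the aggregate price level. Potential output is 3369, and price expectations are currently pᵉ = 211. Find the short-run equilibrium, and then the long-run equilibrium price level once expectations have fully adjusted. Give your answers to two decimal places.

Short run: p = 199.13, y = 3238.47. Long run: p = 166.50.

Short run: with pᵉ = 211, SRAS is y = 1048 + 11p. Setting AD = SRAS gives 2987 = 15p, so p = 199.13 and y = 4035 − 4p = 3238.47.
Output 3238.47 is below potential 3369, so over time expected prices fall and SRAS shifts right until y returns to 3369.
Long run: y = 3369 on the AD curve gives 3369 = 4035 − 4p, so p = 166.50.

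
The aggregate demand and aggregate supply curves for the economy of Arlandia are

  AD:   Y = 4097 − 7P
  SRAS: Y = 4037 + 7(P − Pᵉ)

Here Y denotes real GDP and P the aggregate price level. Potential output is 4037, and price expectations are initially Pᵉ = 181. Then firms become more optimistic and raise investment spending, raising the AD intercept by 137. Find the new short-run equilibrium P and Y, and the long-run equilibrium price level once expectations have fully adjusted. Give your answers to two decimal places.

AD shifts right: new AD is Y = 4234 − 7P. With Pᵉ = 181, SRAS is Y = 2770 + 7P.
Short run: 4234 − 7P = 2770 + 7P gives 1464 = 14P, so P = 104.57 and Y = 4234 − 7P = 3502.00.
Y = 3502.00 is below potential 4037; expectations adjust and SRAS shifts right until Y = 4037.
Long run: on the new AD curve, 4037 = 4234 − 7P gives P = 28.14.

Short run: P = 104.57, Y = 3502.00. Long run: P = 28.14.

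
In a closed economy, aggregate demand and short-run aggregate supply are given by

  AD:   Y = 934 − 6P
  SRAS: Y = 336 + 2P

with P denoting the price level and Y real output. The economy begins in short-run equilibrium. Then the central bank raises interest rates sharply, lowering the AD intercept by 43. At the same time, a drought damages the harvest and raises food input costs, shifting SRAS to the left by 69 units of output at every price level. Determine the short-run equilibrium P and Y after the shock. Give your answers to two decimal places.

P = 78.00, Y = 423.00

After both shocks: AD is Y = 891 − 6P and SRAS is Y = 267 + 2P.
Setting them equal: 624 = 8P, so P = 78.00.
Substituting into AD, Y = 423.00.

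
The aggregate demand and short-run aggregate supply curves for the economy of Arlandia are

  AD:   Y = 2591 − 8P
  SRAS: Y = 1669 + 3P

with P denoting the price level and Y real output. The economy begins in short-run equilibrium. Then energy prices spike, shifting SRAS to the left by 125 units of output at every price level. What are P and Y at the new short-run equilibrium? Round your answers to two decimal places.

This is a negative supply shock: SRAS shifts left.
New SRAS: Y = 1544 + 3P.
Set AD = SRAS: 2591 − 8P = 1544 + 3P, so 1047 = 11P and P = 95.18.
Substituting into AD, Y = 1829.55.

P = 95.18, Y = 1829.55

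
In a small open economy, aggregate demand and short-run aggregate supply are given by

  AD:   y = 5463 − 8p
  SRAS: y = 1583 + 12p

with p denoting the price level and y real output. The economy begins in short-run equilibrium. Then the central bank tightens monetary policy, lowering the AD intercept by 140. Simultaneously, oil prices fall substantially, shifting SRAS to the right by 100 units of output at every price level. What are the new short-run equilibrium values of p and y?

p = 182, y = 3867

After both shocks: AD is y = 5323 − 8p and SRAS is y = 1683 + 12p.
Setting them equal: 3640 = 20p, so p = 182.
y = 5323 − 8·182 = 3867.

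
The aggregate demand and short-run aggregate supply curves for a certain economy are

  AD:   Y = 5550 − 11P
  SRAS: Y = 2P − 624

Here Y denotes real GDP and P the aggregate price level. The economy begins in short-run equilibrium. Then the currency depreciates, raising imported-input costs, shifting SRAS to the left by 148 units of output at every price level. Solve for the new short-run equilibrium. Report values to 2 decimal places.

This is a negative supply shock: SRAS shifts left.
New SRAS: Y = 2P − 772.
Set AD = SRAS: 5550 − 11P = 2P − 772, so 6322 = 13P and P = 486.31.
Substituting into AD, Y = 200.62.

P = 486.31, Y = 200.62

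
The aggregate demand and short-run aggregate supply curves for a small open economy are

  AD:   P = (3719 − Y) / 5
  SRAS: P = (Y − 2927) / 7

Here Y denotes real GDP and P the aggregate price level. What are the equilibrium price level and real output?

P = 66, Y = 3389

Rearrange AD to Y = 3719 − 5P.
Rearrange SRAS to Y = 2927 + 7P.
Set AD = SRAS: 3719 − 5P = 2927 + 7P, so 792 = 12P and P = 66.
Then Y = 3719 − 5·66 = 3389.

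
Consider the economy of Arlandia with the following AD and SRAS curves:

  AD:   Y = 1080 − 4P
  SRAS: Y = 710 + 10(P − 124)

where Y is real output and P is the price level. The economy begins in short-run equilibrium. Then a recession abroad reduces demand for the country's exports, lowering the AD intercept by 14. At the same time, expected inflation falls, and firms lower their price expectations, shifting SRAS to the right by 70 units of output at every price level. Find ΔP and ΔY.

After both shocks: AD is Y = 1066 − 4P and SRAS is Y = 10P − 460.
Setting them equal: 1526 = 14P, so P = 109.
Y = 1066 − 4·109 = 630.
Initially P = 115, Y = 620, so ΔP = -6 and ΔY = +10.

ΔP = -6, ΔY = +10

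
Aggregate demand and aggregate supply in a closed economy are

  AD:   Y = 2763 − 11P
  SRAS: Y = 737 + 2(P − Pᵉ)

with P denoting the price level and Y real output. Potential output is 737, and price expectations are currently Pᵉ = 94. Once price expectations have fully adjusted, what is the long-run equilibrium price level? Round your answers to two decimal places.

Short run: with Pᵉ = 94, SRAS is Y = 549 + 2P. Setting AD = SRAS gives 2214 = 13P, so P = 170.31 and Y = 2763 − 11P = 889.62.
Output 889.62 is above potential 737, so over time expected prices rise and SRAS shifts left until Y returns to 737.
Long run: Y = 737 on the AD curve gives 737 = 2763 − 11P, so P = 184.18.

Long-run P = 184.18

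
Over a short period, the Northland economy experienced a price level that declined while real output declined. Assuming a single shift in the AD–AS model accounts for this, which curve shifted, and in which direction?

AD shifted left

P fell and Y fell. An AD shift moves P and Y in the same direction; an SRAS shift moves them in opposite directions.
Here P and Y moved in the same direction, so the AD curve shifted.
Since Y fell, AD shifted left.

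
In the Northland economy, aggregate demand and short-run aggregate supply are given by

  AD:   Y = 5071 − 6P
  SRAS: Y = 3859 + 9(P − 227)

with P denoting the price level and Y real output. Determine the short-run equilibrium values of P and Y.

Write SRAS as Y = 3859 + 9P − 2043 = 1816 + 9P.
Set AD = SRAS: 5071 − 6P = 1816 + 9P, so 3255 = 15P and P = 217.
Then Y = 5071 − 6·217 = 3769.

P = 217, Y = 3769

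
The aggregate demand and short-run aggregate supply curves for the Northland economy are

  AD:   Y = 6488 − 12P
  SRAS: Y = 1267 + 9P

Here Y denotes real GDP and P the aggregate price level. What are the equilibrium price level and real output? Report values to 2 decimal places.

Set AD = SRAS: 6488 − 12P = 1267 + 9P, so 5221 = 21P and P = 248.62.
Substituting into AD, Y = 6488 − 12P = 3504.57.

P = 248.62, Y = 3504.57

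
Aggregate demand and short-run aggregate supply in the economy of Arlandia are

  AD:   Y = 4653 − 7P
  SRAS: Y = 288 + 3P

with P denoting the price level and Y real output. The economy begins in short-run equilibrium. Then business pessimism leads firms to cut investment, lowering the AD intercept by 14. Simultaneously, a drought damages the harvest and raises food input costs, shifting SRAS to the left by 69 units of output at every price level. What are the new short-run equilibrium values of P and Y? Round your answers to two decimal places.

P = 442.00, Y = 1545.00

After both shocks: AD is Y = 4639 − 7P and SRAS is Y = 219 + 3P.
Setting them equal: 4420 = 10P, so P = 442.00.
Substituting into AD, Y = 1545.00.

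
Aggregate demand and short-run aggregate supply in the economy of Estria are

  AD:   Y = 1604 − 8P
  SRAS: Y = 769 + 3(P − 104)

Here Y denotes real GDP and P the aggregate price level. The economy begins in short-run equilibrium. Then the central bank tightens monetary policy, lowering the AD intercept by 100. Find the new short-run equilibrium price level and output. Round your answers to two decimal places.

This is a negative demand shock: AD shifts left.
New AD: Y = 1504 − 8P.
SRAS can be written Y = 457 + 3P.
Set AD = SRAS: 1504 − 8P = 457 + 3P, so 1047 = 11P and P = 95.18.
Substituting into AD, Y = 742.55.

P = 95.18, Y = 742.55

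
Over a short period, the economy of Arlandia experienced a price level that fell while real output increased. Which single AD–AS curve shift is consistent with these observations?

P fell and Y rose. An AD shift moves P and Y in the same direction; an SRAS shift moves them in opposite directions.
Here P and Y moved in opposite directions, so the SRAS curve shifted.
Since Y rose, SRAS shifted right.

SRAS shifted right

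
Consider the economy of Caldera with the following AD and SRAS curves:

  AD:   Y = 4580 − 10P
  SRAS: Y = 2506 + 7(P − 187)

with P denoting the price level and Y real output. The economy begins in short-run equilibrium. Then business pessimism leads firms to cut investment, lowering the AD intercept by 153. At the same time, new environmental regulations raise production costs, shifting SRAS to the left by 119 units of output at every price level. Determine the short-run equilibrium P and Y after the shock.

P = 197, Y = 2457

After both shocks: AD is Y = 4427 − 10P and SRAS is Y = 1078 + 7P.
Setting them equal: 3349 = 17P, so P = 197.
Y = 4427 − 10·197 = 2457.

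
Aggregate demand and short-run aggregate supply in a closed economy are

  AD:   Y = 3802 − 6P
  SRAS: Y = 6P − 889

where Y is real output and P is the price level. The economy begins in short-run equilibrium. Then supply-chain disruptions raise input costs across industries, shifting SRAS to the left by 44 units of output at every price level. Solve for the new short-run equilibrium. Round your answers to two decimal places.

P = 394.58, Y = 1434.50

This is a negative supply shock: SRAS shifts left.
New SRAS: Y = 6P − 933.
Set AD = SRAS: 3802 − 6P = 6P − 933, so 4735 = 12P and P = 394.58.
Substituting into AD, Y = 1434.50.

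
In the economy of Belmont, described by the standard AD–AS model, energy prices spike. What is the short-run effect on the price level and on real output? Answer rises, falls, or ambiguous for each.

This is an adverse supply shock: SRAS shifts left.
Moving along the downward-sloping AD curve, P rises and Y falls.

Price level: rises; output: falls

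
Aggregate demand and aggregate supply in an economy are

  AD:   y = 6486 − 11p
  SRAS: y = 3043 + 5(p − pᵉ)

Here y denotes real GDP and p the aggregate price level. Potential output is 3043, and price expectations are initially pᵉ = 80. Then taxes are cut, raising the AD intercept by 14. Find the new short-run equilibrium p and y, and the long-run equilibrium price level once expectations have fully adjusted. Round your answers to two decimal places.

AD shifts right: new AD is y = 6500 − 11p. With pᵉ = 80, SRAS is y = 2643 + 5p.
Short run: 6500 − 11p = 2643 + 5p gives 3857 = 16p, so p = 241.06 and y = 6500 − 11p = 3848.31.
y = 3848.31 is above potential 3043; expectations adjust and SRAS shifts left until y = 3043.
Long run: on the new AD curve, 3043 = 6500 − 11p gives p = 314.27.

Short run: p = 241.06, y = 3848.31. Long run: p = 314.27.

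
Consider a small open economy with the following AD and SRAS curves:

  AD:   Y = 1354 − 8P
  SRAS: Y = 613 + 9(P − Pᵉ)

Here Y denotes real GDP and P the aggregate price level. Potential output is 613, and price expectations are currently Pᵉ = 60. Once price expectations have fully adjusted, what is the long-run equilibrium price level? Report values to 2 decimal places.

Long-run P = 92.63

Short run: with Pᵉ = 60, SRAS is Y = 73 + 9P. Setting AD = SRAS gives 1281 = 17P, so P = 75.35 and Y = 1354 − 8P = 751.18.
Output 751.18 is above potential 613, so over time expected prices rise and SRAS shifts left until Y returns to 613.
Long run: Y = 613 on the AD curve gives 613 = 1354 − 8P, so P = 92.63.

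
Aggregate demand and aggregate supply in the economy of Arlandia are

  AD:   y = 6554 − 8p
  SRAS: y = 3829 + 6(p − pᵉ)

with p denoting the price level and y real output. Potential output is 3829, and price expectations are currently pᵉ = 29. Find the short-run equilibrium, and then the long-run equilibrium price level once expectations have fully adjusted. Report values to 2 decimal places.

Short run: with pᵉ = 29, SRAS is y = 3655 + 6p. Setting AD = SRAS gives 2899 = 14p, so p = 207.07 and y = 6554 − 8p = 4897.43.
Output 4897.43 is above potential 3829, so over time expected prices rise and SRAS shifts left until y returns to 3829.
Long run: y = 3829 on the AD curve gives 3829 = 6554 − 8p, so p = 340.63.

Short run: p = 207.07, y = 4897.43. Long run: p = 340.63.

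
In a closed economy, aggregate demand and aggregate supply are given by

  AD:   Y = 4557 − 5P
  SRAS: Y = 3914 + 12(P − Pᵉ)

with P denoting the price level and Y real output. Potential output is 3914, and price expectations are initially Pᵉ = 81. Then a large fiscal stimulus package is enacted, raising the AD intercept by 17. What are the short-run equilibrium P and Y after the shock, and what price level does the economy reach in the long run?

AD shifts right: new AD is Y = 4574 − 5P. With Pᵉ = 81, SRAS is Y = 2942 + 12P.
Short run: 4574 − 5P = 2942 + 12P gives 1632 = 17P, so P = 96 and Y = 4574 − 5·96 = 4094.
Y = 4094 is above potential 3914; expectations adjust and SRAS shifts left until Y = 3914.
Long run: on the new AD curve, 3914 = 4574 − 5P gives P = 132.

Short run: P = 96, Y = 4094. Long run: P = 132.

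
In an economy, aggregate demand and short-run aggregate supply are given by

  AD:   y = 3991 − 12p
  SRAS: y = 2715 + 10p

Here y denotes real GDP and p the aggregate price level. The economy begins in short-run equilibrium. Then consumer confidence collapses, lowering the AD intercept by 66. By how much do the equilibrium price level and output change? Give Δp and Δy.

Δp = -3, Δy = -30

This is a negative demand shock: AD shifts left.
New AD: y = 3925 − 12p.
Set AD = SRAS: 3925 − 12p = 2715 + 10p, so 1210 = 22p and p = 55.
y = 3925 − 12·55 = 3265.
Initially p = 58, y = 3295, so Δp = -3 and Δy = -30.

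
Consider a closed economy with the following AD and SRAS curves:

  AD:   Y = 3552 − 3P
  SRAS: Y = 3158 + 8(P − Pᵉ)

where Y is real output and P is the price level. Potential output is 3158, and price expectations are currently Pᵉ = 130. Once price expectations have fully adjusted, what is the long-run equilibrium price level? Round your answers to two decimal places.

Short run: with Pᵉ = 130, SRAS is Y = 2118 + 8P. Setting AD = SRAS gives 1434 = 11P, so P = 130.36 and Y = 3552 − 3P = 3160.91.
Output 3160.91 is above potential 3158, so over time expected prices rise and SRAS shifts left until Y returns to 3158.
Long run: Y = 3158 on the AD curve gives 3158 = 3552 − 3P, so P = 131.33.

Long-run P = 131.33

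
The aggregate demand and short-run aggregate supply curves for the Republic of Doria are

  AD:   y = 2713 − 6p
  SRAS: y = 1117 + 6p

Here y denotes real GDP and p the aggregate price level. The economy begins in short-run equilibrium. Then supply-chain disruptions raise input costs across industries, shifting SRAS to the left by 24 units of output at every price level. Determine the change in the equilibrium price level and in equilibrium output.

This is a negative supply shock: SRAS shifts left.
New SRAS: y = 1093 + 6p.
Set AD = SRAS: 2713 − 6p = 1093 + 6p, so 1620 = 12p and p = 135.
y = 2713 − 6·135 = 1903.
Initially p = 133, y = 1915, so Δp = +2 and Δy = -12.

Δp = +2, Δy = -12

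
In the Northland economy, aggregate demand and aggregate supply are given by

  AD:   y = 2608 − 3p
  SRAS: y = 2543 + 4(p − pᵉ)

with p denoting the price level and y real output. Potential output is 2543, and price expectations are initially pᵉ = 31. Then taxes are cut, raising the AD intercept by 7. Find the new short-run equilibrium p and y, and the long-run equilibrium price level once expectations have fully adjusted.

AD shifts right: new AD is y = 2615 − 3p. With pᵉ = 31, SRAS is y = 2419 + 4p.
Short run: 2615 − 3p = 2419 + 4p gives 196 = 7p, so p = 28 and y = 2615 − 3·28 = 2531.
y = 2531 is below potential 2543; expectations adjust and SRAS shifts right until y = 2543.
Long run: on the new AD curve, 2543 = 2615 − 3p gives p = 24.

Short run: p = 28, y = 2531. Long run: p = 24.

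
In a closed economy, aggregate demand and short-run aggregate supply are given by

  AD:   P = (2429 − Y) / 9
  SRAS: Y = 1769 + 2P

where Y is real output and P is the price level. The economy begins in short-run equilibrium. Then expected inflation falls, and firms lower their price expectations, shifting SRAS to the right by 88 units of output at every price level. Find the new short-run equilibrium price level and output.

P = 52, Y = 1961

This is a positive supply shock: SRAS shifts right.
New SRAS: Y = 1857 + 2P.
Set AD = SRAS: 2429 − 9P = 1857 + 2P, so 572 = 11P and P = 52.
Y = 2429 − 9·52 = 1961.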